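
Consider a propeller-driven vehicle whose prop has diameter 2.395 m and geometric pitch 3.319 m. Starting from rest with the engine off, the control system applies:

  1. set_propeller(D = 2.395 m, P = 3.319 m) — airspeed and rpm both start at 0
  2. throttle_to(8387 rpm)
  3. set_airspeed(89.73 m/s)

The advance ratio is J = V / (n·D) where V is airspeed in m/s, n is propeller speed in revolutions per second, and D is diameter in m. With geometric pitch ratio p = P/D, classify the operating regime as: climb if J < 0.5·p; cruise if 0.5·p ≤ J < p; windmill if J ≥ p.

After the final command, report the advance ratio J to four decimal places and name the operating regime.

set_propeller: D = 2.395 m, P = 3.319 m (p = P/D = 1.385804); state ← (V=0, rpm=0)
throttle_to(8387): rpm ← 8387
set_airspeed(89.73): V ← 89.73 m/s
final state: V = 89.73 m/s, rpm = 8387 → n = rpm/60 = 139.783333 rev/s
J = V / (n·D) = 89.73 / (139.783333 × 2.395) = 0.268026
regime bands: climb J<0.6929 | cruise [0.6929, 1.3858) | windmill J≥1.3858
J = 0.2680 → climb

J = 0.2680, regime = climb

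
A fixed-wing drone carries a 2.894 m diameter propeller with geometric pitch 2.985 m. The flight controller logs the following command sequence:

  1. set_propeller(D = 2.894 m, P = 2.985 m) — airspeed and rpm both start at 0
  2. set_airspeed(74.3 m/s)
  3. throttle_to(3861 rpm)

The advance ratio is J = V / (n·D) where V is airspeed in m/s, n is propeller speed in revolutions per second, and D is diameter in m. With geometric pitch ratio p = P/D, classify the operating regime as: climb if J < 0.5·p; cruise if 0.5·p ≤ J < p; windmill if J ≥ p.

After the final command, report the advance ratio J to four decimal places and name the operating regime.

set_propeller: D = 2.894 m, P = 2.985 m (p = P/D = 1.031444); state ← (V=0, rpm=0)
set_airspeed(74.3): V ← 74.3 m/s
throttle_to(3861): rpm ← 3861
final state: V = 74.3 m/s, rpm = 3861 → n = rpm/60 = 64.350000 rev/s
J = V / (n·D) = 74.3 / (64.350000 × 2.894) = 0.398971
regime bands: climb J<0.5157 | cruise [0.5157, 1.0314) | windmill J≥1.0314
J = 0.3990 → climb

J = 0.3990, regime = climb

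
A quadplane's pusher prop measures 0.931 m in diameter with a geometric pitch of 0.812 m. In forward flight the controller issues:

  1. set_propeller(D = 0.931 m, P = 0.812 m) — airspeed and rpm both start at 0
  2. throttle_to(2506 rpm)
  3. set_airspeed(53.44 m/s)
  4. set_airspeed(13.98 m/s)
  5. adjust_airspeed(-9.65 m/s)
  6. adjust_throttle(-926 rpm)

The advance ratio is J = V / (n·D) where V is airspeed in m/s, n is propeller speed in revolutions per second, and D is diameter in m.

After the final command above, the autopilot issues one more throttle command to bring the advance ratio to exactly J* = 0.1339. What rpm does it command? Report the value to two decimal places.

rpm = 2084.05

set_propeller: D = 0.931 m, P = 0.812 m (p = P/D = 0.872180); state ← (V=0, rpm=0)
throttle_to(2506): rpm ← 2506
set_airspeed(53.44): V ← 53.44 m/s
set_airspeed(13.98): V ← 13.98 m/s
adjust_airspeed(-9.65): V ← 13.98 -9.65 = 4.33 m/s
adjust_throttle(-926): rpm ← 2506 -926 = 1580
final state: V = 4.33 m/s, rpm = 1580 → n = rpm/60 = 26.333333 rev/s
target J* = 0.1339; solve J* = V/(n·D) for n: n = V/(J*·D) = 4.33/(0.1339 × 0.931) = 34.734227 rev/s
rpm = 60·n = 2084.053621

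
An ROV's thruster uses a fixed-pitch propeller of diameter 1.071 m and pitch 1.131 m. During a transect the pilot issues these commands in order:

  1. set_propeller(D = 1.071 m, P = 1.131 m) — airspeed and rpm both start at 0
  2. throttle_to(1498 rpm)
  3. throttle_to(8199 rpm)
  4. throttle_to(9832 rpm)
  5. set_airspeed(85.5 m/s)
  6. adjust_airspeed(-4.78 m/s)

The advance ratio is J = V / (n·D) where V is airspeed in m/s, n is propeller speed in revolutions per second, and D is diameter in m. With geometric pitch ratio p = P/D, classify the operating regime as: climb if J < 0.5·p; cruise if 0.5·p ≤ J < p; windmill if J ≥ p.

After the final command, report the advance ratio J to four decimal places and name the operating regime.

J = 0.4599, regime = climb

set_propeller: D = 1.071 m, P = 1.131 m (p = P/D = 1.056022); state ← (V=0, rpm=0)
throttle_to(1498): rpm ← 1498
throttle_to(8199): rpm ← 8199
throttle_to(9832): rpm ← 9832
set_airspeed(85.5): V ← 85.5 m/s
adjust_airspeed(-4.78): V ← 85.5 -4.78 = 80.72 m/s
final state: V = 80.72 m/s, rpm = 9832 → n = rpm/60 = 163.866667 rev/s
J = V / (n·D) = 80.72 / (163.866667 × 1.071) = 0.459940
regime bands: climb J<0.5280 | cruise [0.5280, 1.0560) | windmill J≥1.0560
J = 0.4599 → climb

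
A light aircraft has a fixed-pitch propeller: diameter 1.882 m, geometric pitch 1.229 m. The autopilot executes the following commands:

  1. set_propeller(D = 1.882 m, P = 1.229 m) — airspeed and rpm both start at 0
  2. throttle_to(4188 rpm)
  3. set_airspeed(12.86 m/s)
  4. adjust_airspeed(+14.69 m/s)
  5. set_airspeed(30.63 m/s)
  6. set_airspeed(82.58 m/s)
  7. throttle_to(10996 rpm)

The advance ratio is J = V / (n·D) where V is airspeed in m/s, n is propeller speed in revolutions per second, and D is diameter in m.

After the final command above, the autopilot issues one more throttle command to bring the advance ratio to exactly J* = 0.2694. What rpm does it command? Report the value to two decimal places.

rpm = 9772.57

set_propeller: D = 1.882 m, P = 1.229 m (p = P/D = 0.653029); state ← (V=0, rpm=0)
throttle_to(4188): rpm ← 4188
set_airspeed(12.86): V ← 12.86 m/s
adjust_airspeed(+14.69): V ← 12.86 +14.69 = 27.55 m/s
set_airspeed(30.63): V ← 30.63 m/s
set_airspeed(82.58): V ← 82.58 m/s
throttle_to(10996): rpm ← 10996
final state: V = 82.58 m/s, rpm = 10996 → n = rpm/60 = 183.266667 rev/s
target J* = 0.2694; solve J* = V/(n·D) for n: n = V/(J*·D) = 82.58/(0.2694 × 1.882) = 162.876215 rev/s
rpm = 60·n = 9772.572892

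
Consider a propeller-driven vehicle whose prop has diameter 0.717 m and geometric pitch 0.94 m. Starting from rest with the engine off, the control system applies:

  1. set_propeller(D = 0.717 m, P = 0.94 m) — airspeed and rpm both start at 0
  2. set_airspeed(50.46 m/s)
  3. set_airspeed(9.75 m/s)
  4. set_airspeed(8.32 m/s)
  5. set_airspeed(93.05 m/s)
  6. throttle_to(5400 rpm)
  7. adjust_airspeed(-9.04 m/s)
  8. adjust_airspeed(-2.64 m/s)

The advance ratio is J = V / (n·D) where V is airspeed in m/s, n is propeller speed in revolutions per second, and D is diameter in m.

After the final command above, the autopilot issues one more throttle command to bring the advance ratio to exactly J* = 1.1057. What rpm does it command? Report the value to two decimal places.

rpm = 6158.28

set_propeller: D = 0.717 m, P = 0.94 m (p = P/D = 1.311018); state ← (V=0, rpm=0)
set_airspeed(50.46): V ← 50.46 m/s
set_airspeed(9.75): V ← 9.75 m/s
set_airspeed(8.32): V ← 8.32 m/s
set_airspeed(93.05): V ← 93.05 m/s
throttle_to(5400): rpm ← 5400
adjust_airspeed(-9.04): V ← 93.05 -9.04 = 84.01 m/s
adjust_airspeed(-2.64): V ← 84.01 -2.64 = 81.37 m/s
final state: V = 81.37 m/s, rpm = 5400 → n = rpm/60 = 90.000000 rev/s
target J* = 1.1057; solve J* = V/(n·D) for n: n = V/(J*·D) = 81.37/(1.1057 × 0.717) = 102.637922 rev/s
rpm = 60·n = 6158.275320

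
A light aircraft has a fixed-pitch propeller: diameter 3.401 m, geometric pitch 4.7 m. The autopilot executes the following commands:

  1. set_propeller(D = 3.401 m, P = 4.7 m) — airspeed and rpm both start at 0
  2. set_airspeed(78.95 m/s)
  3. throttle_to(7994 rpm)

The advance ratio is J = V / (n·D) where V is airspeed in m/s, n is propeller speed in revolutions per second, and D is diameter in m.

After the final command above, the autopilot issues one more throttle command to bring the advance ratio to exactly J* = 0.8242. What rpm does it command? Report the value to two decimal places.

rpm = 1689.91

set_propeller: D = 3.401 m, P = 4.7 m (p = P/D = 1.381946); state ← (V=0, rpm=0)
set_airspeed(78.95): V ← 78.95 m/s
throttle_to(7994): rpm ← 7994
final state: V = 78.95 m/s, rpm = 7994 → n = rpm/60 = 133.233333 rev/s
target J* = 0.8242; solve J* = V/(n·D) for n: n = V/(J*·D) = 78.95/(0.8242 × 3.401) = 28.165203 rev/s
rpm = 60·n = 1689.912205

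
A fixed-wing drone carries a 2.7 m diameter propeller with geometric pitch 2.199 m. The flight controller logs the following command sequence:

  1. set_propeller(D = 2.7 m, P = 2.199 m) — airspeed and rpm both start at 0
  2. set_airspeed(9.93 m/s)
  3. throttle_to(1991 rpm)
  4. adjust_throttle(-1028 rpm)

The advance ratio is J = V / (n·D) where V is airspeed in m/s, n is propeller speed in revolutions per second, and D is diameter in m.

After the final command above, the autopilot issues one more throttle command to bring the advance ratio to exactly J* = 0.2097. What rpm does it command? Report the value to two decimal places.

rpm = 1052.30

set_propeller: D = 2.7 m, P = 2.199 m (p = P/D = 0.814444); state ← (V=0, rpm=0)
set_airspeed(9.93): V ← 9.93 m/s
throttle_to(1991): rpm ← 1991
adjust_throttle(-1028): rpm ← 1991 -1028 = 963
final state: V = 9.93 m/s, rpm = 963 → n = rpm/60 = 16.050000 rev/s
target J* = 0.2097; solve J* = V/(n·D) for n: n = V/(J*·D) = 9.93/(0.2097 × 2.7) = 17.538282 rev/s
rpm = 60·n = 1052.296932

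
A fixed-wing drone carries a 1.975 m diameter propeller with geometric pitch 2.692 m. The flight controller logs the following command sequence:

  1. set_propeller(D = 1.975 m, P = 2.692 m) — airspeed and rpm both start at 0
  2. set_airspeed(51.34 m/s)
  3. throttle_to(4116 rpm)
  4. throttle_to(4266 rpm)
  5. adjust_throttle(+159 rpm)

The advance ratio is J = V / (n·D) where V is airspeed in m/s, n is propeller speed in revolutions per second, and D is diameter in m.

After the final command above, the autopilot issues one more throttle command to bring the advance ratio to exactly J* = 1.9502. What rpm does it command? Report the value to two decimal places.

rpm = 799.76

set_propeller: D = 1.975 m, P = 2.692 m (p = P/D = 1.363038); state ← (V=0, rpm=0)
set_airspeed(51.34): V ← 51.34 m/s
throttle_to(4116): rpm ← 4116
throttle_to(4266): rpm ← 4266
adjust_throttle(+159): rpm ← 4266 +159 = 4425
final state: V = 51.34 m/s, rpm = 4425 → n = rpm/60 = 73.750000 rev/s
target J* = 1.9502; solve J* = V/(n·D) for n: n = V/(J*·D) = 51.34/(1.9502 × 1.975) = 13.329370 rev/s
rpm = 60·n = 799.762180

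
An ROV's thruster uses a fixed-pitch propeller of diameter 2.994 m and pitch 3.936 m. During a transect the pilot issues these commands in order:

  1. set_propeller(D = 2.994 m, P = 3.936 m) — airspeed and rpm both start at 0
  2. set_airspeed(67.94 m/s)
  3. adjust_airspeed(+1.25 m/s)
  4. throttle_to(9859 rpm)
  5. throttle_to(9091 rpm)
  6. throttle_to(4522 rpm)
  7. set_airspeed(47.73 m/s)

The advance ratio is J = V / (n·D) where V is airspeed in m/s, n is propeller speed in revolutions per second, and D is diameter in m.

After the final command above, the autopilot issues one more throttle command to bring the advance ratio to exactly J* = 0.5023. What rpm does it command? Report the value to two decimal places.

rpm = 1904.27

set_propeller: D = 2.994 m, P = 3.936 m (p = P/D = 1.314629); state ← (V=0, rpm=0)
set_airspeed(67.94): V ← 67.94 m/s
adjust_airspeed(+1.25): V ← 67.94 +1.25 = 69.19 m/s
throttle_to(9859): rpm ← 9859
throttle_to(9091): rpm ← 9091
throttle_to(4522): rpm ← 4522
set_airspeed(47.73): V ← 47.73 m/s
final state: V = 47.73 m/s, rpm = 4522 → n = rpm/60 = 75.366667 rev/s
target J* = 0.5023; solve J* = V/(n·D) for n: n = V/(J*·D) = 47.73/(0.5023 × 2.994) = 31.737774 rev/s
rpm = 60·n = 1904.266427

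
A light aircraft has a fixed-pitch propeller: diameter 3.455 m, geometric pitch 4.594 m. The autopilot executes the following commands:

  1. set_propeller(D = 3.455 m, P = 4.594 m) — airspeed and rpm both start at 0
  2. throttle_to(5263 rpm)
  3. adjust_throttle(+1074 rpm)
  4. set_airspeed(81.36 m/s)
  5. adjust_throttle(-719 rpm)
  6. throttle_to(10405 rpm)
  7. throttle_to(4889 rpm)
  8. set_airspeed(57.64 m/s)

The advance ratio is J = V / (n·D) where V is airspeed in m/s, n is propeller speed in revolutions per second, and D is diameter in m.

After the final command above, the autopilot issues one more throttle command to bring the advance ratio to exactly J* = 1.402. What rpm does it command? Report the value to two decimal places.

rpm = 713.97

set_propeller: D = 3.455 m, P = 4.594 m (p = P/D = 1.329667); state ← (V=0, rpm=0)
throttle_to(5263): rpm ← 5263
adjust_throttle(+1074): rpm ← 5263 +1074 = 6337
set_airspeed(81.36): V ← 81.36 m/s
adjust_throttle(-719): rpm ← 6337 -719 = 5618
throttle_to(10405): rpm ← 10405
throttle_to(4889): rpm ← 4889
set_airspeed(57.64): V ← 57.64 m/s
final state: V = 57.64 m/s, rpm = 4889 → n = rpm/60 = 81.483333 rev/s
target J* = 1.402; solve J* = V/(n·D) for n: n = V/(J*·D) = 57.64/(1.402 × 3.455) = 11.899478 rev/s
rpm = 60·n = 713.968674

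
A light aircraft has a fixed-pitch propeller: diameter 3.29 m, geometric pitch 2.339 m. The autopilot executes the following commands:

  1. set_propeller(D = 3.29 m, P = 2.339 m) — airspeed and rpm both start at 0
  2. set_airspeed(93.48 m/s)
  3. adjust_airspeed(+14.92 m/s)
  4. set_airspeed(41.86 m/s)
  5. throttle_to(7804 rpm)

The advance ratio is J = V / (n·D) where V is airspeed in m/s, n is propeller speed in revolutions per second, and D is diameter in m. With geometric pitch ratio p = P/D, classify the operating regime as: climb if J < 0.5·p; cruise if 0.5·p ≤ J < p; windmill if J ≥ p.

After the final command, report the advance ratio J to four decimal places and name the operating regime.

J = 0.0978, regime = climb

set_propeller: D = 3.29 m, P = 2.339 m (p = P/D = 0.710942); state ← (V=0, rpm=0)
set_airspeed(93.48): V ← 93.48 m/s
adjust_airspeed(+14.92): V ← 93.48 +14.92 = 108.4 m/s
set_airspeed(41.86): V ← 41.86 m/s
throttle_to(7804): rpm ← 7804
final state: V = 41.86 m/s, rpm = 7804 → n = rpm/60 = 130.066667 rev/s
J = V / (n·D) = 41.86 / (130.066667 × 3.29) = 0.097822
regime bands: climb J<0.3555 | cruise [0.3555, 0.7109) | windmill J≥0.7109
J = 0.0978 → climb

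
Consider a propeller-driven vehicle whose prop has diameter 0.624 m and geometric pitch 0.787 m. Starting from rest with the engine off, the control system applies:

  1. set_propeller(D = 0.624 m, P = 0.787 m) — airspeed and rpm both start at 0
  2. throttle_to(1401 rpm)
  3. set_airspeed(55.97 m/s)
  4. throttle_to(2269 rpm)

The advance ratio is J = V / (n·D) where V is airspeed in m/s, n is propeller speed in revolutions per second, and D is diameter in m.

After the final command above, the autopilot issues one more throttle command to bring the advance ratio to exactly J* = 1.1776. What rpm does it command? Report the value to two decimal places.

set_propeller: D = 0.624 m, P = 0.787 m (p = P/D = 1.261218); state ← (V=0, rpm=0)
throttle_to(1401): rpm ← 1401
set_airspeed(55.97): V ← 55.97 m/s
throttle_to(2269): rpm ← 2269
final state: V = 55.97 m/s, rpm = 2269 → n = rpm/60 = 37.816667 rev/s
target J* = 1.1776; solve J* = V/(n·D) for n: n = V/(J*·D) = 55.97/(1.1776 × 0.624) = 76.168065 rev/s
rpm = 60·n = 4570.083873

rpm = 4570.08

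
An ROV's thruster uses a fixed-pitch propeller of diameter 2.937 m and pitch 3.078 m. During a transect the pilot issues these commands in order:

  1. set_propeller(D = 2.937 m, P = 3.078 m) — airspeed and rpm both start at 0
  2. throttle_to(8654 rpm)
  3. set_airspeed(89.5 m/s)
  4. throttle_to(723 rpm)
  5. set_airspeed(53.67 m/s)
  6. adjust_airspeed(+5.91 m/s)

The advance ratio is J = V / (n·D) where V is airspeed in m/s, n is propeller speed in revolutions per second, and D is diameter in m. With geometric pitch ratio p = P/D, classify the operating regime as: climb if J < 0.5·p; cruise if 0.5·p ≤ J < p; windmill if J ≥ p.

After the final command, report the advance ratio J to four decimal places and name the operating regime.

J = 1.6835, regime = windmill

set_propeller: D = 2.937 m, P = 3.078 m (p = P/D = 1.048008); state ← (V=0, rpm=0)
throttle_to(8654): rpm ← 8654
set_airspeed(89.5): V ← 89.5 m/s
throttle_to(723): rpm ← 723
set_airspeed(53.67): V ← 53.67 m/s
adjust_airspeed(+5.91): V ← 53.67 +5.91 = 59.58 m/s
final state: V = 59.58 m/s, rpm = 723 → n = rpm/60 = 12.050000 rev/s
J = V / (n·D) = 59.58 / (12.050000 × 2.937) = 1.683486
regime bands: climb J<0.5240 | cruise [0.5240, 1.0480) | windmill J≥1.0480
J = 1.6835 → windmill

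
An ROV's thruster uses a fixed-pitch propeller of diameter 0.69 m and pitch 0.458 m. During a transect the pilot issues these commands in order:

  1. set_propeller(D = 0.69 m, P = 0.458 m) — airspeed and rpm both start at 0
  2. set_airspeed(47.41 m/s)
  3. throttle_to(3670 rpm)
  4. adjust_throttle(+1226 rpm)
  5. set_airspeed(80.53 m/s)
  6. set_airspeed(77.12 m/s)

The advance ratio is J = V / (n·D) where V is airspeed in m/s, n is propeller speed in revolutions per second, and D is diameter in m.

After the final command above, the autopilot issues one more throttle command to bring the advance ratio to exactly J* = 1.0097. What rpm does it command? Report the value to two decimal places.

rpm = 6641.66

set_propeller: D = 0.69 m, P = 0.458 m (p = P/D = 0.663768); state ← (V=0, rpm=0)
set_airspeed(47.41): V ← 47.41 m/s
throttle_to(3670): rpm ← 3670
adjust_throttle(+1226): rpm ← 3670 +1226 = 4896
set_airspeed(80.53): V ← 80.53 m/s
set_airspeed(77.12): V ← 77.12 m/s
final state: V = 77.12 m/s, rpm = 4896 → n = rpm/60 = 81.600000 rev/s
target J* = 1.0097; solve J* = V/(n·D) for n: n = V/(J*·D) = 77.12/(1.0097 × 0.69) = 110.694380 rev/s
rpm = 60·n = 6641.662827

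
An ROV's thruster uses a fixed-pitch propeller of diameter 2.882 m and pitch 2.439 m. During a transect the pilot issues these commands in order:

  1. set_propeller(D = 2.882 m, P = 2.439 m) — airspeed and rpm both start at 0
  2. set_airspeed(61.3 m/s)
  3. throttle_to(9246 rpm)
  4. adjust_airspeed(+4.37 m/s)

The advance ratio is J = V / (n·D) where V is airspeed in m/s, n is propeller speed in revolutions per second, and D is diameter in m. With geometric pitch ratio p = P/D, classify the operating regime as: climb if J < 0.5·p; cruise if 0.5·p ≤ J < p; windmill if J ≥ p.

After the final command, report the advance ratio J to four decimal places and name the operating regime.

set_propeller: D = 2.882 m, P = 2.439 m (p = P/D = 0.846287); state ← (V=0, rpm=0)
set_airspeed(61.3): V ← 61.3 m/s
throttle_to(9246): rpm ← 9246
adjust_airspeed(+4.37): V ← 61.3 +4.37 = 65.67 m/s
final state: V = 65.67 m/s, rpm = 9246 → n = rpm/60 = 154.100000 rev/s
J = V / (n·D) = 65.67 / (154.100000 × 2.882) = 0.147867
regime bands: climb J<0.4231 | cruise [0.4231, 0.8463) | windmill J≥0.8463
J = 0.1479 → climb

J = 0.1479, regime = climb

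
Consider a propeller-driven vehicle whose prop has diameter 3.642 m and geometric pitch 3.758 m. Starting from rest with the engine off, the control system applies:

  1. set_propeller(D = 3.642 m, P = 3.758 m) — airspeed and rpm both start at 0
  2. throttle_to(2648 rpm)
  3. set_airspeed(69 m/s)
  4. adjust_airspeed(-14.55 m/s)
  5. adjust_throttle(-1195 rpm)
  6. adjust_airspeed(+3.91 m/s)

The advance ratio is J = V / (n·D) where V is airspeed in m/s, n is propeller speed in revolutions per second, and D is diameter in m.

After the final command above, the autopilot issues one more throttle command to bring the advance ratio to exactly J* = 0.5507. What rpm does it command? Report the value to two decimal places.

set_propeller: D = 3.642 m, P = 3.758 m (p = P/D = 1.031851); state ← (V=0, rpm=0)
throttle_to(2648): rpm ← 2648
set_airspeed(69): V ← 69 m/s
adjust_airspeed(-14.55): V ← 69 -14.55 = 54.45 m/s
adjust_throttle(-1195): rpm ← 2648 -1195 = 1453
adjust_airspeed(+3.91): V ← 54.45 +3.91 = 58.36 m/s
final state: V = 58.36 m/s, rpm = 1453 → n = rpm/60 = 24.216667 rev/s
target J* = 0.5507; solve J* = V/(n·D) for n: n = V/(J*·D) = 58.36/(0.5507 × 3.642) = 29.097807 rev/s
rpm = 60·n = 1745.868445

rpm = 1745.87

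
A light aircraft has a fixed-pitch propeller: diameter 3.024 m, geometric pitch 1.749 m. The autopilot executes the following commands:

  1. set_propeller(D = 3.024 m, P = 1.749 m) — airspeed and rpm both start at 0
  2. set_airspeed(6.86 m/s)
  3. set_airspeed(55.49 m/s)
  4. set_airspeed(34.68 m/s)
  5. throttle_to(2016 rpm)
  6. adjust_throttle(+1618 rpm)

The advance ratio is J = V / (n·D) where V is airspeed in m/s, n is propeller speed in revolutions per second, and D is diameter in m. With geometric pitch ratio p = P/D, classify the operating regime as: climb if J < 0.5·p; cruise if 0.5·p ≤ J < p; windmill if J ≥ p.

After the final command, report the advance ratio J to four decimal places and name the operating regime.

J = 0.1893, regime = climb

set_propeller: D = 3.024 m, P = 1.749 m (p = P/D = 0.578373); state ← (V=0, rpm=0)
set_airspeed(6.86): V ← 6.86 m/s
set_airspeed(55.49): V ← 55.49 m/s
set_airspeed(34.68): V ← 34.68 m/s
throttle_to(2016): rpm ← 2016
adjust_throttle(+1618): rpm ← 2016 +1618 = 3634
final state: V = 34.68 m/s, rpm = 3634 → n = rpm/60 = 60.566667 rev/s
J = V / (n·D) = 34.68 / (60.566667 × 3.024) = 0.189349
regime bands: climb J<0.2892 | cruise [0.2892, 0.5784) | windmill J≥0.5784
J = 0.1893 → climb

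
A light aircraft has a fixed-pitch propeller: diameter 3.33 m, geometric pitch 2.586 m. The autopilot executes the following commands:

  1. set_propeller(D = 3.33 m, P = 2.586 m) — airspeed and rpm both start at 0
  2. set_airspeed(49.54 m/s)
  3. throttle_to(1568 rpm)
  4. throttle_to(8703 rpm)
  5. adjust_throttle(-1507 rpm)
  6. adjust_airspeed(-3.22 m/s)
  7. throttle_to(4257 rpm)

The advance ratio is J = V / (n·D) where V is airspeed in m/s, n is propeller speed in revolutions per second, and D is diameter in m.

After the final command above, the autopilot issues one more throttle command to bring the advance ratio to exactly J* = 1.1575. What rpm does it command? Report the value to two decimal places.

set_propeller: D = 3.33 m, P = 2.586 m (p = P/D = 0.776577); state ← (V=0, rpm=0)
set_airspeed(49.54): V ← 49.54 m/s
throttle_to(1568): rpm ← 1568
throttle_to(8703): rpm ← 8703
adjust_throttle(-1507): rpm ← 8703 -1507 = 7196
adjust_airspeed(-3.22): V ← 49.54 -3.22 = 46.32 m/s
throttle_to(4257): rpm ← 4257
final state: V = 46.32 m/s, rpm = 4257 → n = rpm/60 = 70.950000 rev/s
target J* = 1.1575; solve J* = V/(n·D) for n: n = V/(J*·D) = 46.32/(1.1575 × 3.33) = 12.017201 rev/s
rpm = 60·n = 721.032047

rpm = 721.03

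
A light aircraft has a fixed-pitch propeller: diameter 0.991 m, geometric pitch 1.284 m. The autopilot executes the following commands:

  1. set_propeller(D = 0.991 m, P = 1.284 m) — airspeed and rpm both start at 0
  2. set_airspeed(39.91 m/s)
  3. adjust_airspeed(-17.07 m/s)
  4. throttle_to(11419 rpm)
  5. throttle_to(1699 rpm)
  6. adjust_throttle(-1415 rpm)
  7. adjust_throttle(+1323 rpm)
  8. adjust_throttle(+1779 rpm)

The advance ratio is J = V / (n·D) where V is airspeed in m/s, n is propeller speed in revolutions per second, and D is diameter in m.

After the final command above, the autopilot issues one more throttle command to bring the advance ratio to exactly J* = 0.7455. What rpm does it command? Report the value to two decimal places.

rpm = 1854.92

set_propeller: D = 0.991 m, P = 1.284 m (p = P/D = 1.295661); state ← (V=0, rpm=0)
set_airspeed(39.91): V ← 39.91 m/s
adjust_airspeed(-17.07): V ← 39.91 -17.07 = 22.84 m/s
throttle_to(11419): rpm ← 11419
throttle_to(1699): rpm ← 1699
adjust_throttle(-1415): rpm ← 1699 -1415 = 284
adjust_throttle(+1323): rpm ← 284 +1323 = 1607
adjust_throttle(+1779): rpm ← 1607 +1779 = 3386
final state: V = 22.84 m/s, rpm = 3386 → n = rpm/60 = 56.433333 rev/s
target J* = 0.7455; solve J* = V/(n·D) for n: n = V/(J*·D) = 22.84/(0.7455 × 0.991) = 30.915395 rev/s
rpm = 60·n = 1854.923689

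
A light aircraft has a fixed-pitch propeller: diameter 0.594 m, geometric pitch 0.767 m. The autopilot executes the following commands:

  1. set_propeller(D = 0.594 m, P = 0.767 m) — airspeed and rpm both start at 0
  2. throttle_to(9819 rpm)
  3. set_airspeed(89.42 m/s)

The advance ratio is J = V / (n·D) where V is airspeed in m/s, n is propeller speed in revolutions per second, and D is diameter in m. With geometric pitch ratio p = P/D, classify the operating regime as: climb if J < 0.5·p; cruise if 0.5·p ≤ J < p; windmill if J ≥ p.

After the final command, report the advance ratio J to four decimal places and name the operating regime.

J = 0.9199, regime = cruise

set_propeller: D = 0.594 m, P = 0.767 m (p = P/D = 1.291246); state ← (V=0, rpm=0)
throttle_to(9819): rpm ← 9819
set_airspeed(89.42): V ← 89.42 m/s
final state: V = 89.42 m/s, rpm = 9819 → n = rpm/60 = 163.650000 rev/s
J = V / (n·D) = 89.42 / (163.650000 × 0.594) = 0.919882
regime bands: climb J<0.6456 | cruise [0.6456, 1.2912) | windmill J≥1.2912
J = 0.9199 → cruise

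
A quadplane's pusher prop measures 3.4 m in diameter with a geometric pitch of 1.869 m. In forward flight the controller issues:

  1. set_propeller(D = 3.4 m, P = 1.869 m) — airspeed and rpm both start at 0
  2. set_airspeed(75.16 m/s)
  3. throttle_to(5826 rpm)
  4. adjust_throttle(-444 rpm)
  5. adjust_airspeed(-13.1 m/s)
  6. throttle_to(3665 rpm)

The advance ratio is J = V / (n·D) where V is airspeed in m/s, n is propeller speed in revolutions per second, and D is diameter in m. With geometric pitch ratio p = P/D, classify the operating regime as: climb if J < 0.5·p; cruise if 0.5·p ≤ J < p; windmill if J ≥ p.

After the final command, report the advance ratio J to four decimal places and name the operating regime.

set_propeller: D = 3.4 m, P = 1.869 m (p = P/D = 0.549706); state ← (V=0, rpm=0)
set_airspeed(75.16): V ← 75.16 m/s
throttle_to(5826): rpm ← 5826
adjust_throttle(-444): rpm ← 5826 -444 = 5382
adjust_airspeed(-13.1): V ← 75.16 -13.1 = 62.06 m/s
throttle_to(3665): rpm ← 3665
final state: V = 62.06 m/s, rpm = 3665 → n = rpm/60 = 61.083333 rev/s
J = V / (n·D) = 62.06 / (61.083333 × 3.4) = 0.298820
regime bands: climb J<0.2749 | cruise [0.2749, 0.5497) | windmill J≥0.5497
J = 0.2988 → cruise

J = 0.2988, regime = cruise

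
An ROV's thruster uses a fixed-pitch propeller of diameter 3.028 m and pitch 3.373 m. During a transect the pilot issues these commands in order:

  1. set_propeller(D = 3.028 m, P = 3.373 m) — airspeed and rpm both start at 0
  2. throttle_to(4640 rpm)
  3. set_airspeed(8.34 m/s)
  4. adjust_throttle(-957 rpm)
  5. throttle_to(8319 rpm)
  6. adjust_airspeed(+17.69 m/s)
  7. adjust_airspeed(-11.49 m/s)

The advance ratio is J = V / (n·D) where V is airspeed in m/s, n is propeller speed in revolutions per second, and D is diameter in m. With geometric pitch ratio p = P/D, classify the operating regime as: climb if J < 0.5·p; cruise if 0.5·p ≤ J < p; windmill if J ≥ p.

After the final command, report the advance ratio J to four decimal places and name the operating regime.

J = 0.0346, regime = climb

set_propeller: D = 3.028 m, P = 3.373 m (p = P/D = 1.113937); state ← (V=0, rpm=0)
throttle_to(4640): rpm ← 4640
set_airspeed(8.34): V ← 8.34 m/s
adjust_throttle(-957): rpm ← 4640 -957 = 3683
throttle_to(8319): rpm ← 8319
adjust_airspeed(+17.69): V ← 8.34 +17.69 = 26.03 m/s
adjust_airspeed(-11.49): V ← 26.03 -11.49 = 14.54 m/s
final state: V = 14.54 m/s, rpm = 8319 → n = rpm/60 = 138.650000 rev/s
J = V / (n·D) = 14.54 / (138.650000 × 3.028) = 0.034633
regime bands: climb J<0.5570 | cruise [0.5570, 1.1139) | windmill J≥1.1139
J = 0.0346 → climb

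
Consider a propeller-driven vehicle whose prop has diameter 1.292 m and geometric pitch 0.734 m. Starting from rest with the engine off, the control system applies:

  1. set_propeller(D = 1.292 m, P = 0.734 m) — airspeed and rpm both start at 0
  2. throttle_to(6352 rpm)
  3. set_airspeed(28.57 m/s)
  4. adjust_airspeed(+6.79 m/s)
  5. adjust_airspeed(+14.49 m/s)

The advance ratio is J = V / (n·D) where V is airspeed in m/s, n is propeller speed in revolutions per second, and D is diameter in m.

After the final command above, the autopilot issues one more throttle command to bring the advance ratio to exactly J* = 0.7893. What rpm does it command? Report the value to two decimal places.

set_propeller: D = 1.292 m, P = 0.734 m (p = P/D = 0.568111); state ← (V=0, rpm=0)
throttle_to(6352): rpm ← 6352
set_airspeed(28.57): V ← 28.57 m/s
adjust_airspeed(+6.79): V ← 28.57 +6.79 = 35.36 m/s
adjust_airspeed(+14.49): V ← 35.36 +14.49 = 49.85 m/s
final state: V = 49.85 m/s, rpm = 6352 → n = rpm/60 = 105.866667 rev/s
target J* = 0.7893; solve J* = V/(n·D) for n: n = V/(J*·D) = 49.85/(0.7893 × 1.292) = 48.883303 rev/s
rpm = 60·n = 2932.998201

rpm = 2933.00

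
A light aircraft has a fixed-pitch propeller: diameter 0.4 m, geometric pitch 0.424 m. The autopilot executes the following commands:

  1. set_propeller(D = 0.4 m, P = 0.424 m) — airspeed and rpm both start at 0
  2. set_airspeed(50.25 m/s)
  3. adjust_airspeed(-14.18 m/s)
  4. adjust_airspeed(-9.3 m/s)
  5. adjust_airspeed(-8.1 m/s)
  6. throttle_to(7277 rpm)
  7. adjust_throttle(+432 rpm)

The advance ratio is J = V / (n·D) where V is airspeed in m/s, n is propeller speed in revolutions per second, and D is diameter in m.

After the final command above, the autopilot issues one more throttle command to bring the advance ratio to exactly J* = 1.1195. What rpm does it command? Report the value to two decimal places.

rpm = 2501.56

set_propeller: D = 0.4 m, P = 0.424 m (p = P/D = 1.060000); state ← (V=0, rpm=0)
set_airspeed(50.25): V ← 50.25 m/s
adjust_airspeed(-14.18): V ← 50.25 -14.18 = 36.07 m/s
adjust_airspeed(-9.3): V ← 36.07 -9.3 = 26.77 m/s
adjust_airspeed(-8.1): V ← 26.77 -8.1 = 18.67 m/s
throttle_to(7277): rpm ← 7277
adjust_throttle(+432): rpm ← 7277 +432 = 7709
final state: V = 18.67 m/s, rpm = 7709 → n = rpm/60 = 128.483333 rev/s
target J* = 1.1195; solve J* = V/(n·D) for n: n = V/(J*·D) = 18.67/(1.1195 × 0.4) = 41.692720 rev/s
rpm = 60·n = 2501.563198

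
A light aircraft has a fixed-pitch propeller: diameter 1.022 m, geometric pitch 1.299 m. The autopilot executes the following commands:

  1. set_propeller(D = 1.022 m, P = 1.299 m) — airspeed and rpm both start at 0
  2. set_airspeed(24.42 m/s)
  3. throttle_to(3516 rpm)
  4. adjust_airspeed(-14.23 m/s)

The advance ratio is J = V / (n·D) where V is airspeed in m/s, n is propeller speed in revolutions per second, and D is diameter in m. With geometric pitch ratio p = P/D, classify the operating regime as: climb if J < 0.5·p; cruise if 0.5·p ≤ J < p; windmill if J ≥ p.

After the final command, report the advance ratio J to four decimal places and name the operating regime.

set_propeller: D = 1.022 m, P = 1.299 m (p = P/D = 1.271037); state ← (V=0, rpm=0)
set_airspeed(24.42): V ← 24.42 m/s
throttle_to(3516): rpm ← 3516
adjust_airspeed(-14.23): V ← 24.42 -14.23 = 10.19 m/s
final state: V = 10.19 m/s, rpm = 3516 → n = rpm/60 = 58.600000 rev/s
J = V / (n·D) = 10.19 / (58.600000 × 1.022) = 0.170148
regime bands: climb J<0.6355 | cruise [0.6355, 1.2710) | windmill J≥1.2710
J = 0.1701 → climb

J = 0.1701, regime = climb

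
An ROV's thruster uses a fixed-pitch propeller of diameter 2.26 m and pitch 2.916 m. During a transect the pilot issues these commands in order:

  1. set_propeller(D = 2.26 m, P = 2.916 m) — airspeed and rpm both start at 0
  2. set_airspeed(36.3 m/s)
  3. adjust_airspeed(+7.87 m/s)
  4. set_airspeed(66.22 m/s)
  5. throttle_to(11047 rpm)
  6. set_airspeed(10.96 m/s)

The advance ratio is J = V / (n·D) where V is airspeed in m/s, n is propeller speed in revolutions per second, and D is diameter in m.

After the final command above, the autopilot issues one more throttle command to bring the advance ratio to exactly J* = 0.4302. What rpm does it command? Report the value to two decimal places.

set_propeller: D = 2.26 m, P = 2.916 m (p = P/D = 1.290265); state ← (V=0, rpm=0)
set_airspeed(36.3): V ← 36.3 m/s
adjust_airspeed(+7.87): V ← 36.3 +7.87 = 44.17 m/s
set_airspeed(66.22): V ← 66.22 m/s
throttle_to(11047): rpm ← 11047
set_airspeed(10.96): V ← 10.96 m/s
final state: V = 10.96 m/s, rpm = 11047 → n = rpm/60 = 184.116667 rev/s
target J* = 0.4302; solve J* = V/(n·D) for n: n = V/(J*·D) = 10.96/(0.4302 × 2.26) = 11.272798 rev/s
rpm = 60·n = 676.367855

rpm = 676.37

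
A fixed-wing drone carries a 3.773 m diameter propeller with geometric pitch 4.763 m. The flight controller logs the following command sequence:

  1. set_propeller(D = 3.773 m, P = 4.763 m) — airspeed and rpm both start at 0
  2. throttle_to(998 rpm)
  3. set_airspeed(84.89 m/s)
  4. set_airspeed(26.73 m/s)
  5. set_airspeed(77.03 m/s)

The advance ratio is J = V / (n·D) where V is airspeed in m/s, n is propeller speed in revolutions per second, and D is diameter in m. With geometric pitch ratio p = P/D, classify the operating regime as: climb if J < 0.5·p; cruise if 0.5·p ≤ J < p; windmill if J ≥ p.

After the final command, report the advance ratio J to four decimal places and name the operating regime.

set_propeller: D = 3.773 m, P = 4.763 m (p = P/D = 1.262391); state ← (V=0, rpm=0)
throttle_to(998): rpm ← 998
set_airspeed(84.89): V ← 84.89 m/s
set_airspeed(26.73): V ← 26.73 m/s
set_airspeed(77.03): V ← 77.03 m/s
final state: V = 77.03 m/s, rpm = 998 → n = rpm/60 = 16.633333 rev/s
J = V / (n·D) = 77.03 / (16.633333 × 3.773) = 1.227422
regime bands: climb J<0.6312 | cruise [0.6312, 1.2624) | windmill J≥1.2624
J = 1.2274 → cruise

J = 1.2274, regime = cruise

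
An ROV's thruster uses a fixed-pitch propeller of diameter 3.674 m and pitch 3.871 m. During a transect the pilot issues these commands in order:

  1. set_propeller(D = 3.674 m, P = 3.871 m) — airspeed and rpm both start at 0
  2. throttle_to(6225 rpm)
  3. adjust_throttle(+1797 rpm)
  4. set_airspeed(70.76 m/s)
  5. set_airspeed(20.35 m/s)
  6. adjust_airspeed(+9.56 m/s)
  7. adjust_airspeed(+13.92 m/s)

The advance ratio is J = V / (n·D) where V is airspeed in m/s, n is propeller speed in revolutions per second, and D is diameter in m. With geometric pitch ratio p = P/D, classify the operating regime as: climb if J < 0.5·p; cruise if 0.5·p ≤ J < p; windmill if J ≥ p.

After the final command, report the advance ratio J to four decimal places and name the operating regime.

J = 0.0892, regime = climb

set_propeller: D = 3.674 m, P = 3.871 m (p = P/D = 1.053620); state ← (V=0, rpm=0)
throttle_to(6225): rpm ← 6225
adjust_throttle(+1797): rpm ← 6225 +1797 = 8022
set_airspeed(70.76): V ← 70.76 m/s
set_airspeed(20.35): V ← 20.35 m/s
adjust_airspeed(+9.56): V ← 20.35 +9.56 = 29.91 m/s
adjust_airspeed(+13.92): V ← 29.91 +13.92 = 43.83 m/s
final state: V = 43.83 m/s, rpm = 8022 → n = rpm/60 = 133.700000 rev/s
J = V / (n·D) = 43.83 / (133.700000 × 3.674) = 0.089228
regime bands: climb J<0.5268 | cruise [0.5268, 1.0536) | windmill J≥1.0536
J = 0.0892 → climb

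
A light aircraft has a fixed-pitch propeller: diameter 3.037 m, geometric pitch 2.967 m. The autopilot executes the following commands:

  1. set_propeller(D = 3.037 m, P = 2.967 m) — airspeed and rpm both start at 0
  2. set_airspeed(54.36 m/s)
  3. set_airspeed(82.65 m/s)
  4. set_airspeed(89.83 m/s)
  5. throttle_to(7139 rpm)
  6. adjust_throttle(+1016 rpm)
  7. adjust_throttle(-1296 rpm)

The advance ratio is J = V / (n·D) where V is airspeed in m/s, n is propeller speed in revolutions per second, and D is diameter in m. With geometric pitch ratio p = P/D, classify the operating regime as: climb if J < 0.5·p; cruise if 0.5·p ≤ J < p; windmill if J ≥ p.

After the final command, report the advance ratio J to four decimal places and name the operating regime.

set_propeller: D = 3.037 m, P = 2.967 m (p = P/D = 0.976951); state ← (V=0, rpm=0)
set_airspeed(54.36): V ← 54.36 m/s
set_airspeed(82.65): V ← 82.65 m/s
set_airspeed(89.83): V ← 89.83 m/s
throttle_to(7139): rpm ← 7139
adjust_throttle(+1016): rpm ← 7139 +1016 = 8155
adjust_throttle(-1296): rpm ← 8155 -1296 = 6859
final state: V = 89.83 m/s, rpm = 6859 → n = rpm/60 = 114.316667 rev/s
J = V / (n·D) = 89.83 / (114.316667 × 3.037) = 0.258742
regime bands: climb J<0.4885 | cruise [0.4885, 0.9770) | windmill J≥0.9770
J = 0.2587 → climb

J = 0.2587, regime = climb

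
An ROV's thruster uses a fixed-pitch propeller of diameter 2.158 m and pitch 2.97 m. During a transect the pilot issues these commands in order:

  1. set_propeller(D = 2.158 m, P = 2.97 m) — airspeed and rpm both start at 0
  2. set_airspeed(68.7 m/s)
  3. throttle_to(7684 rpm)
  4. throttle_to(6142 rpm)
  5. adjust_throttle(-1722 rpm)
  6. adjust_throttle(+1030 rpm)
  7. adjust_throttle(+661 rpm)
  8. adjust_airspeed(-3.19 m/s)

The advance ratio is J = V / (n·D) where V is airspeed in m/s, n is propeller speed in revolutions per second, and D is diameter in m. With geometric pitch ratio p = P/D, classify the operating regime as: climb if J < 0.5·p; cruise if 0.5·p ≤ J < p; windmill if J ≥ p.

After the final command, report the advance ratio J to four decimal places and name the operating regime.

set_propeller: D = 2.158 m, P = 2.97 m (p = P/D = 1.376274); state ← (V=0, rpm=0)
set_airspeed(68.7): V ← 68.7 m/s
throttle_to(7684): rpm ← 7684
throttle_to(6142): rpm ← 6142
adjust_throttle(-1722): rpm ← 6142 -1722 = 4420
adjust_throttle(+1030): rpm ← 4420 +1030 = 5450
adjust_throttle(+661): rpm ← 5450 +661 = 6111
adjust_airspeed(-3.19): V ← 68.7 -3.19 = 65.51 m/s
final state: V = 65.51 m/s, rpm = 6111 → n = rpm/60 = 101.850000 rev/s
J = V / (n·D) = 65.51 / (101.850000 × 2.158) = 0.298054
regime bands: climb J<0.6881 | cruise [0.6881, 1.3763) | windmill J≥1.3763
J = 0.2981 → climb

J = 0.2981, regime = climb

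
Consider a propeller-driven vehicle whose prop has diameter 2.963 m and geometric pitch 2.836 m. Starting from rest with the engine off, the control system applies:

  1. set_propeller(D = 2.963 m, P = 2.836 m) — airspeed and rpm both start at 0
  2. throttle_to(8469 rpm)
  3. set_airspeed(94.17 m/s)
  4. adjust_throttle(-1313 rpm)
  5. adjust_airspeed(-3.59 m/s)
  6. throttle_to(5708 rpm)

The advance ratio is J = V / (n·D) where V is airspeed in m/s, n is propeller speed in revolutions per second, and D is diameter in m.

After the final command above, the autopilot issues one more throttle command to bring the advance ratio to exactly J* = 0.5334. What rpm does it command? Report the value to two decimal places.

set_propeller: D = 2.963 m, P = 2.836 m (p = P/D = 0.957138); state ← (V=0, rpm=0)
throttle_to(8469): rpm ← 8469
set_airspeed(94.17): V ← 94.17 m/s
adjust_throttle(-1313): rpm ← 8469 -1313 = 7156
adjust_airspeed(-3.59): V ← 94.17 -3.59 = 90.58 m/s
throttle_to(5708): rpm ← 5708
final state: V = 90.58 m/s, rpm = 5708 → n = rpm/60 = 95.133333 rev/s
target J* = 0.5334; solve J* = V/(n·D) for n: n = V/(J*·D) = 90.58/(0.5334 × 2.963) = 57.312276 rev/s
rpm = 60·n = 3438.736543

rpm = 3438.74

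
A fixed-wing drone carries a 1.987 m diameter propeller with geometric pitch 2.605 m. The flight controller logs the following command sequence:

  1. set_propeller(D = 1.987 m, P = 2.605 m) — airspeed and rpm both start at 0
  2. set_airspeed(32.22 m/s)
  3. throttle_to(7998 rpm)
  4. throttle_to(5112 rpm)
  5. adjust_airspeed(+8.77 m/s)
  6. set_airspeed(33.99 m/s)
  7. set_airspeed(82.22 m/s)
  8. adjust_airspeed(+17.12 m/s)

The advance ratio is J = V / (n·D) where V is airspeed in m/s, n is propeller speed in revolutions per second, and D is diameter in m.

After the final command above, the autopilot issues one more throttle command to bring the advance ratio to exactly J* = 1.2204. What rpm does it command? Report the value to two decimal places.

set_propeller: D = 1.987 m, P = 2.605 m (p = P/D = 1.311022); state ← (V=0, rpm=0)
set_airspeed(32.22): V ← 32.22 m/s
throttle_to(7998): rpm ← 7998
throttle_to(5112): rpm ← 5112
adjust_airspeed(+8.77): V ← 32.22 +8.77 = 40.99 m/s
set_airspeed(33.99): V ← 33.99 m/s
set_airspeed(82.22): V ← 82.22 m/s
adjust_airspeed(+17.12): V ← 82.22 +17.12 = 99.34 m/s
final state: V = 99.34 m/s, rpm = 5112 → n = rpm/60 = 85.200000 rev/s
target J* = 1.2204; solve J* = V/(n·D) for n: n = V/(J*·D) = 99.34/(1.2204 × 1.987) = 40.966050 rev/s
rpm = 60·n = 2457.962993

rpm = 2457.96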